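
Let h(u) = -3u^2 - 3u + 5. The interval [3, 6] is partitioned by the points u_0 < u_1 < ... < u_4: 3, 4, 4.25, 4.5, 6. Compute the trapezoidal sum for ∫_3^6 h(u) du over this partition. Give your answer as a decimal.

Subinterval widths: 1, 0.25, 0.25, 1.5.
h(3) = -31, h(4) = -55, h(4.25) = -61.9375, h(4.5) = -69.25, h(6) = -121.
On each subinterval the trapezoid contributes (Δu_i/2)·[h(u_{i-1}) + h(u_i)].
Sum = -216.703125.

-216.703125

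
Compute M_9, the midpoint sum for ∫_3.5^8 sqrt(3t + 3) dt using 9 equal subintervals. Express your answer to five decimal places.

20.15546

Δt = (8 − 3.5)/9 = 0.5.
Midpoints: 3.75, 4.25, 4.75, 5.25, 5.75, 6.25, 6.75, 7.25, 7.75.
f(3.75) ≈ 3.77492, f(4.25) ≈ 3.96863, f(4.75) ≈ 4.15331, f(5.25) ≈ 4.33013, f(5.75) ≈ 4.50000, f(6.25) ≈ 4.66369, f(6.75) ≈ 4.82183, f(7.25) ≈ 4.97494, f(7.75) ≈ 5.12348.
Sum = Δt · [f(3.75) + f(4.25) + f(4.75) + ...].
Sum ≈ 20.15546.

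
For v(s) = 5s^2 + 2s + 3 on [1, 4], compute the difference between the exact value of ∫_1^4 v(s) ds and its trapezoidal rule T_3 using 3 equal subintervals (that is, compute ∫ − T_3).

-2.5

Exact integral: ∫_1^4 v(s) ds = 129.
T_3 = 131.5.
Error = 129 − 131.5 = -2.5.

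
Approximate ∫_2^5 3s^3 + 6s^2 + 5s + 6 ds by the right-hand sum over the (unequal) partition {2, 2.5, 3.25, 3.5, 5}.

Subinterval widths: 0.5, 0.75, 0.25, 1.5.
Right endpoints: 2.5, 3.25, 3.5, 5.
f(2.5) = 102.875, f(3.25) = 188.609375, f(3.5) = 225.625, f(5) = 556.
Sum = Σ Δs_i · f(s_i).
Sum = 1083.30078125.

1083.30078125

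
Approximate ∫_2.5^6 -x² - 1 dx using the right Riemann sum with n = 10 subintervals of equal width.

Δx = (6 − 2.5)/10 = 0.35.
Right endpoints: 2.85, 3.2, 3.55, 3.9, 4.25, 4.6, 4.95, 5.3, 5.65, 6.
f(2.85) = -9.1225, f(3.2) = -11.24, f(3.55) = -13.6025, f(3.9) = -16.21, f(4.25) = -19.0625, f(4.6) = -22.16, f(4.95) = -25.5025, f(5.3) = -29.09, f(5.65) = -32.9225, f(6) = -37.
Sum = Δx · [f(2.85) + f(3.2) + f(3.55) + ...].
Sum = -75.569375.

-75.569375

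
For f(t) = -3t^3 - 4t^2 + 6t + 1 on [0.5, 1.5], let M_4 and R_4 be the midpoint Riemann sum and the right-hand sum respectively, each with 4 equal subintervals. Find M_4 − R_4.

1.671875

M_4 = -1.015625.
R_4 = -2.6875.
M_4 − R_4 = 1.671875.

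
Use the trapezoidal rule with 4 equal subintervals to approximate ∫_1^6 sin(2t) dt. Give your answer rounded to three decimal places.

-0.262

Δt = (6 − 1)/4 = 1.25.
f(1) ≈ 0.909, f(2.25) ≈ -0.978, f(3.5) ≈ 0.657, f(4.75) ≈ -0.075, f(6) ≈ -0.537.
T_4 = (Δt/2)·[f(t_0) + 2f(t_1) + 2f(t_2) + 2f(t_3) + f(t_4)].
Sum ≈ -0.262.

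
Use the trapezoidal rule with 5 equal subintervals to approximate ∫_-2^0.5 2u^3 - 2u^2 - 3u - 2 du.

-13.4375

Δu = (0.5 − (-2))/5 = 0.5.
f(-2) = -20, f(-1.5) = -8.75, f(-1) = -3, f(-0.5) = -1.25, f(0) = -2, f(0.5) = -3.75.
T_5 = (Δu/2)·[f(u_0) + 2f(u_1) + ... + 2f(u_{4}) + f(u_5)].
Sum = -13.4375.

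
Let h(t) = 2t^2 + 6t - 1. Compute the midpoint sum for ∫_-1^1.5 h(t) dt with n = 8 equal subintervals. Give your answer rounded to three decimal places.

Δt = (1.5 − (-1))/8 = 0.3125.
Midpoints: -0.84375, -0.53125, -0.21875, 0.09375, 0.40625, 0.71875, 1.03125, 1.34375.
h(-0.84375) = -2375/512, h(-0.53125) = -1855/512, h(-0.21875) = -1135/512, h(0.09375) = -215/512, h(0.40625) = 905/512, h(0.71875) = 2225/512, h(1.03125) = 3745/512, h(1.34375) = 5465/512.
Sum = Δt · [h(-0.84375) + h(-0.53125) + h(-0.21875) + ...].
Sum ≈ 4.126.

4.126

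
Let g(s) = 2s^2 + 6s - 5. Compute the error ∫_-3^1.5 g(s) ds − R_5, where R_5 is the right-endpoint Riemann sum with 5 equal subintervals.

-7.29

Exact integral: ∫_-3^1.5 g(s) ds = -22.5.
R_5 = -15.21.
Error = -22.5 − (-15.21) = -7.29.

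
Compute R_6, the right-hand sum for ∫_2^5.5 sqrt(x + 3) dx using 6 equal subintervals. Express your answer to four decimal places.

Δx = (5.5 − 2)/6 = 7/12.
Right endpoints: 31/12, 19/6, 3.75, 13/3, 59/12, 5.5.
f(31/12) ≈ 2.3629, f(19/6) ≈ 2.4833, f(3.75) ≈ 2.5981, f(13/3) ≈ 2.7080, f(59/12) ≈ 2.8137, f(5.5) ≈ 2.9155.
Sum = Δx · [f(31/12) + f(19/6) + f(3.75) + ...].
Sum ≈ 9.2642.

9.2642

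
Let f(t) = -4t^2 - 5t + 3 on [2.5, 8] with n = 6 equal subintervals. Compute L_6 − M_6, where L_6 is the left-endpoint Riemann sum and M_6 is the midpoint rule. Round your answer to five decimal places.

L_6 ≈ -674.3101852.
M_6 ≈ -788.1678241.
L_6 − M_6 ≈ 113.85764.

113.85764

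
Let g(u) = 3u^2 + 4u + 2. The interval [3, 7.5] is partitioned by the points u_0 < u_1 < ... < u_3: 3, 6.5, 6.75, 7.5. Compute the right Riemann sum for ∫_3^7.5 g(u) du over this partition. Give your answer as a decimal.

733.609375

Subinterval widths: 3.5, 0.25, 0.75.
Right endpoints: 6.5, 6.75, 7.5.
g(6.5) = 154.75, g(6.75) = 165.6875, g(7.5) = 200.75.
Sum = Σ Δu_i · g(u_i).
Sum = 733.609375.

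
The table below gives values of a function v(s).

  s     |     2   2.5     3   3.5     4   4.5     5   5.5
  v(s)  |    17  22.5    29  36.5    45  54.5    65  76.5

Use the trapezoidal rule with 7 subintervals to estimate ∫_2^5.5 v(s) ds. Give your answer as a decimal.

149.625

Δs = 0.5.
T_7 = (0.5/2)·[17 + 2·22.5 + 2·29 + 2·36.5 + 2·45 + 2·54.5 + 2·65 + 76.5] = 149.625.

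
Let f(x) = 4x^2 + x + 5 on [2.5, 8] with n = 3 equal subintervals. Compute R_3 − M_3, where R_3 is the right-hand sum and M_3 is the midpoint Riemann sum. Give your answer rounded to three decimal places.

235.278

R_3 ≈ 947.32407.
M_3 ≈ 712.04630.
R_3 − M_3 ≈ 235.278.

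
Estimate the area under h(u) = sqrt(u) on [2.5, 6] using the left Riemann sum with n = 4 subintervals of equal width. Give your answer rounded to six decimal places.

6.775698

Δu = (6 − 2.5)/4 = 0.875.
Left endpoints: 2.5, 3.375, 4.25, 5.125.
h(2.5) ≈ 1.581139, h(3.375) ≈ 1.837117, h(4.25) ≈ 2.061553, h(5.125) ≈ 2.263846.
Sum = Δu · [h(2.5) + h(3.375) + h(4.25) + h(5.125)].
Sum ≈ 6.775698.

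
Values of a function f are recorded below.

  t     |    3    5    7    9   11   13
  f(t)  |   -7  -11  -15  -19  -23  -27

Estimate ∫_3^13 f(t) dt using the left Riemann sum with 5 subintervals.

Δt = 2.
Sum = 2·[(-7) + (-11) + (-15) + (-19) + (-23)] = -150.

-150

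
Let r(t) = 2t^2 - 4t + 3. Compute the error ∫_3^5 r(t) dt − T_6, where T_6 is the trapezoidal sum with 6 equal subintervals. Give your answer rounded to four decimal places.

Exact integral: ∫_3^5 r(t) dt ≈ 39.333333.
T_6 ≈ 39.407407.
Error ≈ 39.333333 − 39.407407 ≈ -0.0741.

-0.0741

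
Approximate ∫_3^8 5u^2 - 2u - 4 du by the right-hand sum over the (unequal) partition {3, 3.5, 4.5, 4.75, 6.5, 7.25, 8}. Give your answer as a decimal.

Subinterval widths: 0.5, 1, 0.25, 1.75, 0.75, 0.75.
Right endpoints: 3.5, 4.5, 4.75, 6.5, 7.25, 8.
f(3.5) = 50.25, f(4.5) = 88.25, f(4.75) = 99.3125, f(6.5) = 194.25, f(7.25) = 244.3125, f(8) = 300.
Sum = Σ Δu_i · f(u_i).
Sum = 886.375.

886.375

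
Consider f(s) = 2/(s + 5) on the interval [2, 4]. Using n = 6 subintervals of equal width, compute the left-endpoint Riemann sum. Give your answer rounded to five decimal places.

0.51336

Δs = (4 − 2)/6 = 1/3.
Left endpoints: 2, 7/3, 8/3, 3, 10/3, 11/3.
f(2) = 2/7, f(7/3) = 3/11, f(8/3) = 6/23, f(3) = 0.25, f(10/3) = 0.24, f(11/3) = 3/13.
Sum = Δs · [f(2) + f(7/3) + f(8/3) + ...].
Sum ≈ 0.51336.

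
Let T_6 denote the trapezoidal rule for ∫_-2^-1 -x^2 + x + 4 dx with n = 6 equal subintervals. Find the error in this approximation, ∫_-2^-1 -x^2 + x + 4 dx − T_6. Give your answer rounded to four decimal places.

Exact integral: ∫_-2^-1 f(x) dx ≈ 0.166667.
T_6 ≈ 0.162037.
Error ≈ 0.166667 − 0.162037 ≈ 0.0046.

0.0046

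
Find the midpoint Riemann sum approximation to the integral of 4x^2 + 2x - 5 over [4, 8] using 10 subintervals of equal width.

625.12

Δx = (8 − 4)/10 = 0.4.
Midpoints: 4.2, 4.6, 5, 5.4, 5.8, 6.2, 6.6, 7, 7.4, 7.8.
f(4.2) = 73.96, f(4.6) = 88.84, f(5) = 105, f(5.4) = 122.44, f(5.8) = 141.16, f(6.2) = 161.16, f(6.6) = 182.44, f(7) = 205, f(7.4) = 228.84, f(7.8) = 253.96.
Sum = Δx · [f(4.2) + f(4.6) + f(5) + ...].
Sum = 625.12.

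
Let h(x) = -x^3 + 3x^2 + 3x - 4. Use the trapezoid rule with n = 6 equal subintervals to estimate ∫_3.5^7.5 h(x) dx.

-328.5

Δx = (7.5 − 3.5)/6 = 2/3.
h(3.5) = 0.375, h(25/6) = -2539/216, h(29/6) = -6983/216, h(5.5) = -63.125, h(37/6) = -22879/216, h(41/6) = -35099/216, h(7.5) = -234.625.
T_6 = (Δx/2)·[h(x_0) + 2h(x_1) + ... + 2h(x_{5}) + h(x_6)].
Sum = -328.5.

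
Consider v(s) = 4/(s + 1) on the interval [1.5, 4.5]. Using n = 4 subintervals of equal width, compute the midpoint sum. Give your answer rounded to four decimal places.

3.1421

Δs = (4.5 − 1.5)/4 = 0.75.
Midpoints: 1.875, 2.625, 3.375, 4.125.
v(1.875) = 32/23, v(2.625) = 32/29, v(3.375) = 32/35, v(4.125) = 32/41.
Sum = Δs · [v(1.875) + v(2.625) + v(3.375) + v(4.125)].
Sum ≈ 3.1421.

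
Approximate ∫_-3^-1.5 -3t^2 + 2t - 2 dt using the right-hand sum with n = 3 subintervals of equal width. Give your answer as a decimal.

-27.75

Δt = (-1.5 − (-3))/3 = 0.5.
Right endpoints: -2.5, -2, -1.5.
f(-2.5) = -25.75, f(-2) = -18, f(-1.5) = -11.75.
Sum = Δt · [f(-2.5) + f(-2) + f(-1.5)].
Sum = -27.75.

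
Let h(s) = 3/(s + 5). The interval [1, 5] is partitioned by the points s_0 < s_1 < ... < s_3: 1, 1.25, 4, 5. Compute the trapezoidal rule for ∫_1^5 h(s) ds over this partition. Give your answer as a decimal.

Subinterval widths: 0.25, 2.75, 1.
h(1) = 0.5, h(1.25) = 0.48, h(4) = 1/3, h(5) = 0.3.
On each subinterval the trapezoid contributes (Δs_i/2)·[h(s_{i-1}) + h(s_i)].
Sum = 1.5575.

1.5575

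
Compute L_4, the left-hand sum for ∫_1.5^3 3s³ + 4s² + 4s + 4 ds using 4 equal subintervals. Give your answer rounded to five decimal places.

89.32910

Δs = (3 − 1.5)/4 = 0.375.
Left endpoints: 1.5, 1.875, 2.25, 2.625.
f(1.5) = 29.125, f(1.875) = 23213/512, f(2.25) = 67.421875, f(2.625) = 49319/512.
Sum = Δs · [f(1.5) + f(1.875) + f(2.25) + f(2.625)].
Sum ≈ 89.32910.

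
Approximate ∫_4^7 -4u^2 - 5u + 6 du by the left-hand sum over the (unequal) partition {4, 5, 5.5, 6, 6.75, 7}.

-387.25

Subinterval widths: 1, 0.5, 0.5, 0.75, 0.25.
Left endpoints: 4, 5, 5.5, 6, 6.75.
f(4) = -78, f(5) = -119, f(5.5) = -142.5, f(6) = -168, f(6.75) = -210.
Sum = Σ Δu_i · f(u_i).
Sum = -387.25.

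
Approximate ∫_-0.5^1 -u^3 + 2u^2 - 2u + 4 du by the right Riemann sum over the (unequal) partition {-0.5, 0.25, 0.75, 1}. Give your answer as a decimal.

5.05859375

Subinterval widths: 0.75, 0.5, 0.25.
Right endpoints: 0.25, 0.75, 1.
f(0.25) = 3.609375, f(0.75) = 3.203125, f(1) = 3.
Sum = Σ Δu_i · f(u_i).
Sum = 5.05859375.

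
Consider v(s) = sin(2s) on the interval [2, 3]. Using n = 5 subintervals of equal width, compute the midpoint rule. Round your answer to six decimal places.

-0.812312

Δs = (3 − 2)/5 = 0.2.
Midpoints: 2.1, 2.3, 2.5, 2.7, 2.9.
v(2.1) ≈ -0.871576, v(2.3) ≈ -0.993691, v(2.5) ≈ -0.958924, v(2.7) ≈ -0.772764, v(2.9) ≈ -0.464602.
Sum = Δs · [v(2.1) + v(2.3) + v(2.5) + v(2.7) + v(2.9)].
Sum ≈ -0.812312.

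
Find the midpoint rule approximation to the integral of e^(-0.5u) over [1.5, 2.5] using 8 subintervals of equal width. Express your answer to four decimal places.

Δu = (2.5 − 1.5)/8 = 0.125.
Midpoints: 1.5625, 1.6875, 1.8125, 1.9375, 2.0625, 2.1875, 2.3125, 2.4375.
f(1.5625) ≈ 0.4578, f(1.6875) ≈ 0.4301, f(1.8125) ≈ 0.4040, f(1.9375) ≈ 0.3796, f(2.0625) ≈ 0.3566, f(2.1875) ≈ 0.3350, f(2.3125) ≈ 0.3147, f(2.4375) ≈ 0.2956.
Sum = Δu · [f(1.5625) + f(1.6875) + f(1.8125) + ...].
Sum ≈ 0.3717.

0.3717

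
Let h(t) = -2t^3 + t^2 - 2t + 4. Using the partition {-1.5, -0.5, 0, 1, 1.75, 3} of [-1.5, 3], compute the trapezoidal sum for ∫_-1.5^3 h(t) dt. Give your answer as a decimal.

Subinterval widths: 1, 0.5, 1, 0.75, 1.25.
h(-1.5) = 16, h(-0.5) = 5.5, h(0) = 4, h(1) = 1, h(1.75) = -7.15625, h(3) = -47.
On each subinterval the trapezoid contributes (Δt_i/2)·[h(t_{i-1}) + h(t_i)].
Sum = -20.53125.

-20.53125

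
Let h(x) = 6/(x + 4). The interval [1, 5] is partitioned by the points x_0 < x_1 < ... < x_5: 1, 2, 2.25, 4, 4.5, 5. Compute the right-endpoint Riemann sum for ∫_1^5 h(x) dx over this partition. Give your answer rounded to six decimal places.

Subinterval widths: 1, 0.25, 1.75, 0.5, 0.5.
Right endpoints: 2, 2.25, 4, 4.5, 5.
h(2) = 1, h(2.25) = 0.96, h(4) = 0.75, h(4.5) = 12/17, h(5) = 2/3.
Sum = Σ Δx_i · h(x_i).
Sum ≈ 3.238775.

3.238775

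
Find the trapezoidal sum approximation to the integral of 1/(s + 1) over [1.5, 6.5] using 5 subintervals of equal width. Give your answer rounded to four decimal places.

Δs = (6.5 − 1.5)/5 = 1.
f(1.5) = 0.4, f(2.5) = 2/7, f(3.5) = 2/9, f(4.5) = 2/11, f(5.5) = 2/13, f(6.5) = 2/15.
T_5 = (Δs/2)·[f(s_0) + 2f(s_1) + ... + 2f(s_{4}) + f(s_5)].
Sum ≈ 1.1103.

1.1103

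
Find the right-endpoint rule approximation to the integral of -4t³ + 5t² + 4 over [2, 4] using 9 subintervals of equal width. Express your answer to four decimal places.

-157.3992

Δt = (4 − 2)/9 = 2/9.
Right endpoints: 20/9, 22/9, 8/3, 26/9, 28/9, 10/3, 32/9, 34/9, 4.
f(20/9) = -11084/729, f(22/9) = -17896/729, f(8/3) = -980/27, f(26/9) = -36968/729, f(28/9) = -49612/729, f(10/3) = -2392/27, f(32/9) = -82076/729, f(34/9) = -102280/729, f(4) = -172.
Sum = Δt · [f(20/9) + f(22/9) + f(8/3) + ...].
Sum ≈ -157.3992.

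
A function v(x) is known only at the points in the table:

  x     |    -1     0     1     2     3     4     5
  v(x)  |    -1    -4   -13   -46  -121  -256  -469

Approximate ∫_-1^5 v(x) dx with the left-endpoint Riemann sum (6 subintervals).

Δx = 1.
Sum = 1·[(-1) + (-4) + (-13) + (-46) + (-121) + (-256)] = -441.

-441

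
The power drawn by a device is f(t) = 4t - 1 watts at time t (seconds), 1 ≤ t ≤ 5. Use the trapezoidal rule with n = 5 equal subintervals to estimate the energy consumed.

Δt = (5 − 1)/5 = 0.8.
f(1) = 3, f(1.8) = 6.2, f(2.6) = 9.4, f(3.4) = 12.6, f(4.2) = 15.8, f(5) = 19.
T_5 = (Δt/2)·[f(t_0) + 2f(t_1) + ... + 2f(t_{4}) + f(t_5)].
Sum = 44.

44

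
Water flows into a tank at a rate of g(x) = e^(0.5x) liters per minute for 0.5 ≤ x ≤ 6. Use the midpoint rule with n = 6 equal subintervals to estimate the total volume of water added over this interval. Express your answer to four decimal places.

Δx = (6 − 0.5)/6 = 11/12.
Midpoints: 23/24, 1.875, 67/24, 89/24, 4.625, 133/24.
g(23/24) ≈ 1.6147, g(1.875) ≈ 2.5536, g(67/24) ≈ 4.0383, g(89/24) ≈ 6.3864, g(4.625) ≈ 10.0996, g(133/24) ≈ 15.9719.
Sum = Δx · [g(23/24) + g(1.875) + g(67/24) + ...].
Sum ≈ 37.2759.

37.2759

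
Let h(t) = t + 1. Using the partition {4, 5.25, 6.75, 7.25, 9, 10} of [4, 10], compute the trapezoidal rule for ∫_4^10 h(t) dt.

Subinterval widths: 1.25, 1.5, 0.5, 1.75, 1.
h(4) = 5, h(5.25) = 6.25, h(6.75) = 7.75, h(7.25) = 8.25, h(9) = 10, h(10) = 11.
On each subinterval the trapezoid contributes (Δt_i/2)·[h(t_{i-1}) + h(t_i)].
Sum = 48.

48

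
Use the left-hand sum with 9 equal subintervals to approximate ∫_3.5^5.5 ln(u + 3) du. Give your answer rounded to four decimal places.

3.9939

Δu = (5.5 − 3.5)/9 = 2/9.
Left endpoints: 3.5, 67/18, 71/18, 25/6, 79/18, 83/18, 29/6, 91/18, 95/18.
f(3.5) ≈ 1.8718, f(67/18) ≈ 1.9054, f(71/18) ≈ 1.9379, f(25/6) ≈ 1.9694, f(79/18) ≈ 2.0000, f(83/18) ≈ 2.0296, f(29/6) ≈ 2.0584, f(91/18) ≈ 2.0864, f(95/18) ≈ 2.1136.
Sum = Δu · [f(3.5) + f(67/18) + f(71/18) + ...].
Sum ≈ 3.9939.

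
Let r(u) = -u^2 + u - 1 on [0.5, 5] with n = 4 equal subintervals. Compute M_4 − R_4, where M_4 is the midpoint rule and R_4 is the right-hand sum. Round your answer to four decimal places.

12.8145

M_4 ≈ -33.275391.
R_4 = -46.08984375.
M_4 − R_4 ≈ 12.8145.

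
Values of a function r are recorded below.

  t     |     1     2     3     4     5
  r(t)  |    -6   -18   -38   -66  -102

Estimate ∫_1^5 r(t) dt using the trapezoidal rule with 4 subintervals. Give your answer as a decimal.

Δt = 1.
T_4 = (1/2)·[(-6) + 2·(-18) + 2·(-38) + 2·(-66) + (-102)] = -176.

-176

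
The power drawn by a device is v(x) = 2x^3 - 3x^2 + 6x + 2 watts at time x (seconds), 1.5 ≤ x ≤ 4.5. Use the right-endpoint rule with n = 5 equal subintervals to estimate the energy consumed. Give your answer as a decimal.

219.3

Δx = (4.5 − 1.5)/5 = 0.6.
Right endpoints: 2.1, 2.7, 3.3, 3.9, 4.5.
v(2.1) = 19.892, v(2.7) = 35.696, v(3.3) = 61.004, v(3.9) = 98.408, v(4.5) = 150.5.
Sum = Δx · [v(2.1) + v(2.7) + v(3.3) + v(3.9) + v(4.5)].
Sum = 219.3.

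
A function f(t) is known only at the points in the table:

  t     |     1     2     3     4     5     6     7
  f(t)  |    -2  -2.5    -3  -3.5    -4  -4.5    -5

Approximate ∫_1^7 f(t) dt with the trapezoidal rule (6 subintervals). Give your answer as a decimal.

Δt = 1.
T_6 = (1/2)·[(-2) + 2·(-2.5) + 2·(-3) + 2·(-3.5) + 2·(-4) + 2·(-4.5) + (-5)] = -21.

-21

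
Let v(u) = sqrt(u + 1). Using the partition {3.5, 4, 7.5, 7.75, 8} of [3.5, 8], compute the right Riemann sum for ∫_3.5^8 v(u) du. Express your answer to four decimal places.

Subinterval widths: 0.5, 3.5, 0.25, 0.25.
Right endpoints: 4, 7.5, 7.75, 8.
v(4) ≈ 2.2361, v(7.5) ≈ 2.9155, v(7.75) ≈ 2.9580, v(8) ≈ 3.0000.
Sum = Σ Δu_i · v(u_i).
Sum ≈ 12.8117.

12.8117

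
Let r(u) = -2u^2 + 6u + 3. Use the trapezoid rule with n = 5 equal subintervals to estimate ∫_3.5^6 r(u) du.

Δu = (6 − 3.5)/5 = 0.5.
r(3.5) = -0.5, r(4) = -5, r(4.5) = -10.5, r(5) = -17, r(5.5) = -24.5, r(6) = -33.
T_5 = (Δu/2)·[r(u_0) + 2r(u_1) + ... + 2r(u_{4}) + r(u_5)].
Sum = -36.875.

-36.875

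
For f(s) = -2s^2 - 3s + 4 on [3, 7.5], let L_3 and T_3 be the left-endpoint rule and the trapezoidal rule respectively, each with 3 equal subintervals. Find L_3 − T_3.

81

L_3 = -238.5.
T_3 = -319.5.
L_3 − T_3 = 81.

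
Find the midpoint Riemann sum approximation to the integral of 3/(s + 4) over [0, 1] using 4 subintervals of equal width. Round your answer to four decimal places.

Δs = (1 − 0)/4 = 0.25.
Midpoints: 0.125, 0.375, 0.625, 0.875.
f(0.125) = 8/11, f(0.375) = 24/35, f(0.625) = 24/37, f(0.875) = 8/13.
Sum = Δs · [f(0.125) + f(0.375) + f(0.625) + f(0.875)].
Sum ≈ 0.6693.

0.6693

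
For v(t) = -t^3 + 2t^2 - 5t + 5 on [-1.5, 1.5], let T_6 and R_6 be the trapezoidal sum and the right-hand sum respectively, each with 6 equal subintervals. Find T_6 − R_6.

T_6 = 19.75.
R_6 = 14.3125.
T_6 − R_6 = 5.4375.

5.4375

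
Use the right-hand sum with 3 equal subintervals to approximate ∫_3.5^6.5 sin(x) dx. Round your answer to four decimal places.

Δx = (6.5 − 3.5)/3 = 1.
Right endpoints: 4.5, 5.5, 6.5.
f(4.5) ≈ -0.9775, f(5.5) ≈ -0.7055, f(6.5) ≈ 0.2151.
Sum = Δx · [f(4.5) + f(5.5) + f(6.5)].
Sum ≈ -1.4680.

-1.4680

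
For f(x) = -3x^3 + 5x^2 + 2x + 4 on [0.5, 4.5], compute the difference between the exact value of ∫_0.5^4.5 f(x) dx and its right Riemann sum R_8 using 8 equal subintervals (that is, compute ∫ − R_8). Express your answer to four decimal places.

44.1667

Exact integral: ∫_0.5^4.5 f(x) dx ≈ -119.833333.
R_8 = -164.
Error ≈ -119.833333 − (-164) ≈ 44.1667.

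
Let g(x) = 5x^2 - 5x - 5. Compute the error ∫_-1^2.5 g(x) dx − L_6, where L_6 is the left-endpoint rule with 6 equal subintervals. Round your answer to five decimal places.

Exact integral: ∫_-1^2.5 g(x) dx ≈ -2.9166667.
L_6 ≈ -4.4762731.
Error ≈ -2.9166667 − (-4.4762731) ≈ 1.55961.

1.55961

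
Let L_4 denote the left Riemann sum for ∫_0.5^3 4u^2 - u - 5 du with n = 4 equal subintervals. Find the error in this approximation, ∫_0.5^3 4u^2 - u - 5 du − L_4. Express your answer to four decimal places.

9.5052

Exact integral: ∫_0.5^3 f(u) du ≈ 18.958333.
L_4 = 9.453125.
Error ≈ 18.958333 − 9.453125 ≈ 9.5052.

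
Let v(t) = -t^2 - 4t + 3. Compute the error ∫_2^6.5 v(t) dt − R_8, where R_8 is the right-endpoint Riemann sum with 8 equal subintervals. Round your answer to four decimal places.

Exact integral: ∫_2^6.5 v(t) dt = -151.875.
R_8 ≈ -167.932617.
Error ≈ -151.875 − (-167.932617) ≈ 16.0576.

16.0576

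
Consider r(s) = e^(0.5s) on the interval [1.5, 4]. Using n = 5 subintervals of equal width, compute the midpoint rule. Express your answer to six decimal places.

Δs = (4 − 1.5)/5 = 0.5.
Midpoints: 1.75, 2.25, 2.75, 3.25, 3.75.
r(1.75) ≈ 2.398875, r(2.25) ≈ 3.080217, r(2.75) ≈ 3.955077, r(3.25) ≈ 5.078419, r(3.75) ≈ 6.520819.
Sum = Δs · [r(1.75) + r(2.25) + r(2.75) + r(3.25) + r(3.75)].
Sum ≈ 10.516704.

10.516704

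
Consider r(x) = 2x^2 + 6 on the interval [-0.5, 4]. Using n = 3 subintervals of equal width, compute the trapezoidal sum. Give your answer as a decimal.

Δx = (4 − (-0.5))/3 = 1.5.
r(-0.5) = 6.5, r(1) = 8, r(2.5) = 18.5, r(4) = 38.
T_3 = (Δx/2)·[r(x_0) + 2r(x_1) + 2r(x_2) + r(x_3)].
Sum = 73.125.

73.125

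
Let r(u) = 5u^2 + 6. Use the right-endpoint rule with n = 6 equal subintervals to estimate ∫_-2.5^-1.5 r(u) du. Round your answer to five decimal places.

Δu = (-1.5 − (-2.5))/6 = 1/6.
Right endpoints: -7/3, -13/6, -2, -11/6, -5/3, -1.5.
r(-7/3) = 299/9, r(-13/6) = 1061/36, r(-2) = 26, r(-11/6) = 821/36, r(-5/3) = 179/9, r(-1.5) = 17.25.
Sum = Δu · [r(-7/3) + r(-13/6) + r(-2) + ...].
Sum ≈ 24.77315.

24.77315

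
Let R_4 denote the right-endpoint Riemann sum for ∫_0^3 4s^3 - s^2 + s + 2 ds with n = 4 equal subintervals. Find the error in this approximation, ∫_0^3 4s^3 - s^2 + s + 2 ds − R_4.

Exact integral: ∫_0^3 f(s) ds = 82.5.
R_4 = 125.53125.
Error = 82.5 − 125.53125 = -43.03125.

-43.03125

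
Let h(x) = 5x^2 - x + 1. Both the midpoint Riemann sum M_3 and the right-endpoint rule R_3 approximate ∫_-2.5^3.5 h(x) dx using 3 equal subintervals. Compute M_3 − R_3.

M_3 = 90.5.
R_3 = 144.5.
M_3 − R_3 = -54.

-54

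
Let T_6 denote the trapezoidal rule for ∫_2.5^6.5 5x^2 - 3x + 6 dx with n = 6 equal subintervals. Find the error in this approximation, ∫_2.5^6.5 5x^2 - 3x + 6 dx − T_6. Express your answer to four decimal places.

-1.4815

Exact integral: ∫_2.5^6.5 f(x) dx ≈ 401.666667.
T_6 ≈ 403.148148.
Error ≈ 401.666667 − 403.148148 ≈ -1.4815.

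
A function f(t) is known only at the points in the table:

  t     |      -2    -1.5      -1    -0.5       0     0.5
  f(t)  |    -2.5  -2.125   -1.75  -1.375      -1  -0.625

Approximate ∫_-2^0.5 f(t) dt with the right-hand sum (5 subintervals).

Δt = 0.5.
Sum = 0.5·[(-2.125) + (-1.75) + (-1.375) + (-1) + (-0.625)] = -3.4375.

-3.4375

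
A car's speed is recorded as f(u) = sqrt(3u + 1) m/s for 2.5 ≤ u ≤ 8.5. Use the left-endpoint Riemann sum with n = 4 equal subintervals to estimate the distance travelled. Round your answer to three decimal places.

23.092

Δu = (8.5 − 2.5)/4 = 1.5.
Left endpoints: 2.5, 4, 5.5, 7.
f(2.5) ≈ 2.915, f(4) ≈ 3.606, f(5.5) ≈ 4.183, f(7) ≈ 4.690.
Sum = Δu · [f(2.5) + f(4) + f(5.5) + f(7)].
Sum ≈ 23.092.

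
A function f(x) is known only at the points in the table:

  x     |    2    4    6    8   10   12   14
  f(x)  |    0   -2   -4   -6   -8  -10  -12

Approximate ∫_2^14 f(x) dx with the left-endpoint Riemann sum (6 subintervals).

-60

Δx = 2.
Sum = 2·[0 + (-2) + (-4) + (-6) + (-8) + (-10)] = -60.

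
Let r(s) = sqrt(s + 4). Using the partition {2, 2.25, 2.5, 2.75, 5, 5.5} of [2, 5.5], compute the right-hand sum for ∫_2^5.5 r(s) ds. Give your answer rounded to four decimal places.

10.2030

Subinterval widths: 0.25, 0.25, 0.25, 2.25, 0.5.
Right endpoints: 2.25, 2.5, 2.75, 5, 5.5.
r(2.25) ≈ 2.5000, r(2.5) ≈ 2.5495, r(2.75) ≈ 2.5981, r(5) ≈ 3.0000, r(5.5) ≈ 3.0822.
Sum = Σ Δs_i · r(s_i).
Sum ≈ 10.2030.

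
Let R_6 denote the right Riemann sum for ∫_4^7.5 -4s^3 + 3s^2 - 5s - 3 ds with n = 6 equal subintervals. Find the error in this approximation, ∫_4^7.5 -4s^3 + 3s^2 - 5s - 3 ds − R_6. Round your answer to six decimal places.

Exact integral: ∫_4^7.5 f(s) ds = -2661.3125.
R_6 ≈ -3061.81944444.
Error ≈ -2661.3125 − (-3061.81944444) ≈ 400.506944.

400.506944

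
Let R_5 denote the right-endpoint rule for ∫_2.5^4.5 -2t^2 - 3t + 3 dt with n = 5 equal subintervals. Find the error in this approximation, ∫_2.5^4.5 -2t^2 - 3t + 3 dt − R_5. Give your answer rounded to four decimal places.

Exact integral: ∫_2.5^4.5 f(t) dt ≈ -65.333333.
R_5 = -72.24.
Error ≈ -65.333333 − (-72.24) ≈ 6.9067.

6.9067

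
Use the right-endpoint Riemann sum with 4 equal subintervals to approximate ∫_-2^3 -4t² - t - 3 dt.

Δt = (3 − (-2))/4 = 1.25.
Right endpoints: -0.75, 0.5, 1.75, 3.
f(-0.75) = -4.5, f(0.5) = -4.5, f(1.75) = -17, f(3) = -42.
Sum = Δt · [f(-0.75) + f(0.5) + f(1.75) + f(3)].
Sum = -85.

-85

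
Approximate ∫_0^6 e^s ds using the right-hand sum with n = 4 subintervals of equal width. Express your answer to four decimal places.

Δs = (6 − 0)/4 = 1.5.
Right endpoints: 1.5, 3, 4.5, 6.
f(1.5) ≈ 4.4817, f(3) ≈ 20.0855, f(4.5) ≈ 90.0171, f(6) ≈ 403.4288.
Sum = Δs · [f(1.5) + f(3) + f(4.5) + f(6)].
Sum ≈ 777.0197.

777.0197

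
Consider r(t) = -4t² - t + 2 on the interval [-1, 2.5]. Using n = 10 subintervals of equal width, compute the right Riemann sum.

-22.365

Δt = (2.5 − (-1))/10 = 0.35.
Right endpoints: -0.65, -0.3, 0.05, 0.4, 0.75, 1.1, 1.45, 1.8, 2.15, 2.5.
r(-0.65) = 0.96, r(-0.3) = 1.94, r(0.05) = 1.94, r(0.4) = 0.96, r(0.75) = -1, r(1.1) = -3.94, r(1.45) = -7.86, r(1.8) = -12.76, r(2.15) = -18.64, r(2.5) = -25.5.
Sum = Δt · [r(-0.65) + r(-0.3) + r(0.05) + ...].
Sum = -22.365.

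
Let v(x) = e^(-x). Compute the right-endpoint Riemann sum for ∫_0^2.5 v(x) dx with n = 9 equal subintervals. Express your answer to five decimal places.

0.79632

Δx = (2.5 − 0)/9 = 5/18.
Right endpoints: 5/18, 5/9, 5/6, 10/9, 25/18, 5/3, 35/18, 20/9, 2.5.
v(5/18) ≈ 0.75747, v(5/9) ≈ 0.57375, v(5/6) ≈ 0.43460, v(10/9) ≈ 0.32919, v(25/18) ≈ 0.24935, v(5/3) ≈ 0.18888, v(35/18) ≈ 0.14307, v(20/9) ≈ 0.10837, v(2.5) ≈ 0.08208.
Sum = Δx · [v(5/18) + v(5/9) + v(5/6) + ...].
Sum ≈ 0.79632.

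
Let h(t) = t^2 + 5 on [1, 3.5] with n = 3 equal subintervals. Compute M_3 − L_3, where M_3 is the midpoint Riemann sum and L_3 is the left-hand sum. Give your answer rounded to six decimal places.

4.253472

M_3 ≈ 26.31365741.
L_3 ≈ 22.06018519.
M_3 − L_3 ≈ 4.253472.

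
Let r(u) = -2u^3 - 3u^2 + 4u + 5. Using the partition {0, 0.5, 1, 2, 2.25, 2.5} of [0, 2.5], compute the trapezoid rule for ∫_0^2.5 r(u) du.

-12.4921875

Subinterval widths: 0.5, 0.5, 1, 0.25, 0.25.
r(0) = 5, r(0.5) = 6, r(1) = 4, r(2) = -15, r(2.25) = -23.96875, r(2.5) = -35.
On each subinterval the trapezoid contributes (Δu_i/2)·[r(u_{i-1}) + r(u_i)].
Sum = -12.4921875.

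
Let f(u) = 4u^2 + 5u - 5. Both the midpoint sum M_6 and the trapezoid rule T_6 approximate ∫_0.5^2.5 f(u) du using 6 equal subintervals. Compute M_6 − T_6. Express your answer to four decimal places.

M_6 ≈ 25.592593.
T_6 ≈ 25.814815.
M_6 − T_6 ≈ -0.2222.

-0.2222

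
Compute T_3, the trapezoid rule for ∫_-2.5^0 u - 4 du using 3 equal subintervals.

Δu = (0 − (-2.5))/3 = 5/6.
f(-2.5) = -6.5, f(-5/3) = -17/3, f(-5/6) = -29/6, f(0) = -4.
T_3 = (Δu/2)·[f(u_0) + 2f(u_1) + 2f(u_2) + f(u_3)].
Sum = -13.125.

-13.125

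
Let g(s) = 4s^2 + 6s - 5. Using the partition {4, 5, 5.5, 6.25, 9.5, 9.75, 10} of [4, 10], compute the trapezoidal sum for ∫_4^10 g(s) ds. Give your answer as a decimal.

Subinterval widths: 1, 0.5, 0.75, 3.25, 0.25, 0.25.
g(4) = 83, g(5) = 125, g(5.5) = 149, g(6.25) = 188.75, g(9.5) = 413, g(9.75) = 433.75, g(10) = 455.
On each subinterval the trapezoid contributes (Δs_i/2)·[g(s_{i-1}) + g(s_i)].
Sum = 1493.9375.

1493.9375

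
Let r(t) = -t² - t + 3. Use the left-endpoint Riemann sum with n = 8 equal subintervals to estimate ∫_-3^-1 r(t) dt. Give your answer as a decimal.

0.5625

Δt = (-1 − (-3))/8 = 0.25.
Left endpoints: -3, -2.75, -2.5, -2.25, -2, -1.75, -1.5, -1.25.
r(-3) = -3, r(-2.75) = -1.8125, r(-2.5) = -0.75, r(-2.25) = 0.1875, r(-2) = 1, r(-1.75) = 1.6875, r(-1.5) = 2.25, r(-1.25) = 2.6875.
Sum = Δt · [r(-3) + r(-2.75) + r(-2.5) + ...].
Sum = 0.5625.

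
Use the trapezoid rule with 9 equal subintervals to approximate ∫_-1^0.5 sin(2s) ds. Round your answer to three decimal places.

Δs = (0.5 − (-1))/9 = 1/6.
f(-1) ≈ -0.909, f(-5/6) ≈ -0.995, f(-2/3) ≈ -0.972, f(-0.5) ≈ -0.841, f(-1/3) ≈ -0.618, f(-1/6) ≈ -0.327, f(0) ≈ 0.000, f(1/6) ≈ 0.327, f(1/3) ≈ 0.618, f(0.5) ≈ 0.841.
T_9 = (Δs/2)·[f(s_0) + 2f(s_1) + ... + 2f(s_{8}) + f(s_9)].
Sum ≈ -0.474.

-0.474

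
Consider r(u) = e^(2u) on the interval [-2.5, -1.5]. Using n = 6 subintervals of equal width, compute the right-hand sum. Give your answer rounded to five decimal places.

0.02531

Δu = (-1.5 − (-2.5))/6 = 1/6.
Right endpoints: -7/3, -13/6, -2, -11/6, -5/3, -1.5.
r(-7/3) ≈ 0.00940, r(-13/6) ≈ 0.01312, r(-2) ≈ 0.01832, r(-11/6) ≈ 0.02556, r(-5/3) ≈ 0.03567, r(-1.5) ≈ 0.04979.
Sum = Δu · [r(-7/3) + r(-13/6) + r(-2) + ...].
Sum ≈ 0.02531.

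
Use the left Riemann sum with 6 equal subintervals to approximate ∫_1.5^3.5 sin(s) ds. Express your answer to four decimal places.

Δs = (3.5 − 1.5)/6 = 1/3.
Left endpoints: 1.5, 11/6, 13/6, 2.5, 17/6, 19/6.
f(1.5) ≈ 0.9975, f(11/6) ≈ 0.9657, f(13/6) ≈ 0.8277, f(2.5) ≈ 0.5985, f(17/6) ≈ 0.3034, f(19/6) ≈ -0.0251.
Sum = Δs · [f(1.5) + f(11/6) + f(13/6) + ...].
Sum ≈ 1.2226.

1.2226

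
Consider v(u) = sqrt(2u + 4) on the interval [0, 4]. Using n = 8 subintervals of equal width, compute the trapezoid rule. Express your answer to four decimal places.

11.1853

Δu = (4 − 0)/8 = 0.5.
v(0) ≈ 2.0000, v(0.5) ≈ 2.2361, v(1) ≈ 2.4495, v(1.5) ≈ 2.6458, v(2) ≈ 2.8284, v(2.5) ≈ 3.0000, v(3) ≈ 3.1623, v(3.5) ≈ 3.3166, v(4) ≈ 3.4641.
T_8 = (Δu/2)·[v(u_0) + 2v(u_1) + ... + 2v(u_{7}) + v(u_8)].
Sum ≈ 11.1853.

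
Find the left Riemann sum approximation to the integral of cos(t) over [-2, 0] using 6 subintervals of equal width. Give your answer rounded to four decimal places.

Δt = (0 − (-2))/6 = 1/3.
Left endpoints: -2, -5/3, -4/3, -1, -2/3, -1/3.
f(-2) ≈ -0.4161, f(-5/3) ≈ -0.0957, f(-4/3) ≈ 0.2352, f(-1) ≈ 0.5403, f(-2/3) ≈ 0.7859, f(-1/3) ≈ 0.9450.
Sum = Δt · [f(-2) + f(-5/3) + f(-4/3) + ...].
Sum ≈ 0.6648.

0.6648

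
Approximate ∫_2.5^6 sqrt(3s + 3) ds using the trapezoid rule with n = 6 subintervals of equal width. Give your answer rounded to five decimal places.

Δs = (6 − 2.5)/6 = 7/12.
f(2.5) ≈ 3.24037, f(37/12) ≈ 3.50000, f(11/3) ≈ 3.74166, f(4.25) ≈ 3.96863, f(29/6) ≈ 4.18330, f(65/12) ≈ 4.38748, f(6) ≈ 4.58258.
T_6 = (Δs/2)·[f(s_0) + 2f(s_1) + ... + 2f(s_{5}) + f(s_6)].
Sum ≈ 13.82065.

13.82065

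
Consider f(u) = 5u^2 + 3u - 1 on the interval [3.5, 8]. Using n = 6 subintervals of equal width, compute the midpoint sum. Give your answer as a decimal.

853.9453125

Δu = (8 − 3.5)/6 = 0.75.
Midpoints: 3.875, 4.625, 5.375, 6.125, 6.875, 7.625.
f(3.875) = 85.703125, f(4.625) = 119.828125, f(5.375) = 159.578125, f(6.125) = 204.953125, f(6.875) = 255.953125, f(7.625) = 312.578125.
Sum = Δu · [f(3.875) + f(4.625) + f(5.375) + ...].
Sum = 853.9453125.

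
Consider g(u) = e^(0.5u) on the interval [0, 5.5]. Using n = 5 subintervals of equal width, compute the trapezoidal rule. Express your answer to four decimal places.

Δu = (5.5 − 0)/5 = 1.1.
g(0) ≈ 1.0000, g(1.1) ≈ 1.7333, g(2.2) ≈ 3.0042, g(3.3) ≈ 5.2070, g(4.4) ≈ 9.0250, g(5.5) ≈ 15.6426.
T_5 = (Δu/2)·[g(u_0) + 2g(u_1) + ... + 2g(u_{4}) + g(u_5)].
Sum ≈ 30.0198.

30.0198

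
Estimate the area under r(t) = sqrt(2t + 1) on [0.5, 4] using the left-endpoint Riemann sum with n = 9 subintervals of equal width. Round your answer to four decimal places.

7.7441

Δt = (4 − 0.5)/9 = 7/18.
Left endpoints: 0.5, 8/9, 23/18, 5/3, 37/18, 22/9, 17/6, 29/9, 65/18.
r(0.5) ≈ 1.4142, r(8/9) ≈ 1.6667, r(23/18) ≈ 1.8856, r(5/3) ≈ 2.0817, r(37/18) ≈ 2.2608, r(22/9) ≈ 2.4267, r(17/6) ≈ 2.5820, r(29/9) ≈ 2.7285, r(65/18) ≈ 2.8674.
Sum = Δt · [r(0.5) + r(8/9) + r(23/18) + ...].
Sum ≈ 7.7441.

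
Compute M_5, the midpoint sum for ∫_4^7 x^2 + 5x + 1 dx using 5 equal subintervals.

Δx = (7 − 4)/5 = 0.6.
Midpoints: 4.3, 4.9, 5.5, 6.1, 6.7.
f(4.3) = 40.99, f(4.9) = 49.51, f(5.5) = 58.75, f(6.1) = 68.71, f(6.7) = 79.39.
Sum = Δx · [f(4.3) + f(4.9) + f(5.5) + f(6.1) + f(6.7)].
Sum = 178.41.

178.41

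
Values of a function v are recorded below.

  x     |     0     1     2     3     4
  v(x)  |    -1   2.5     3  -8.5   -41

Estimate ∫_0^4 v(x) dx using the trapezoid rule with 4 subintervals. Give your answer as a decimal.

-24

Δx = 1.
T_4 = (1/2)·[(-1) + 2·2.5 + 2·3 + 2·(-8.5) + (-41)] = -24.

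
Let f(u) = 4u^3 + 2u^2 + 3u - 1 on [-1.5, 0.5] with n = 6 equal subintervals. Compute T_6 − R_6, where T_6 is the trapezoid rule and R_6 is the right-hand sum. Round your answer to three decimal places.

T_6 ≈ -7.81481.
R_6 ≈ -5.14815.
T_6 − R_6 ≈ -2.667.

-2.667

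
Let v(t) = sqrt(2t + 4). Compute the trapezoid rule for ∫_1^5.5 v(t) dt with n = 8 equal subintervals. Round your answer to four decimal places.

Δt = (5.5 − 1)/8 = 0.5625.
v(1) ≈ 2.4495, v(1.5625) ≈ 2.6693, v(2.125) ≈ 2.8723, v(2.6875) ≈ 3.0619, v(3.25) ≈ 3.2404, v(3.8125) ≈ 3.4095, v(4.375) ≈ 3.5707, v(4.9375) ≈ 3.7249, v(5.5) ≈ 3.8730.
T_8 = (Δt/2)·[v(t_0) + 2v(t_1) + ... + 2v(t_{7}) + v(t_8)].
Sum ≈ 14.4620.

14.4620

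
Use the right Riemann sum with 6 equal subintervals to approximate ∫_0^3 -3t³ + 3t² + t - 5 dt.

-58.3125

Δt = (3 − 0)/6 = 0.5.
Right endpoints: 0.5, 1, 1.5, 2, 2.5, 3.
f(0.5) = -4.125, f(1) = -4, f(1.5) = -6.875, f(2) = -15, f(2.5) = -30.625, f(3) = -56.
Sum = Δt · [f(0.5) + f(1) + f(1.5) + ...].
Sum = -58.3125.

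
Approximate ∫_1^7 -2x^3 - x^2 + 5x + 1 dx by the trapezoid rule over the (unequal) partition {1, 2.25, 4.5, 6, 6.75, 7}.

Subinterval widths: 1.25, 2.25, 1.5, 0.75, 0.25.
f(1) = 3, f(2.25) = -15.59375, f(4.5) = -179, f(6) = -437, f(6.75) = -625.90625, f(7) = -699.
On each subinterval the trapezoid contributes (Δx_i/2)·[f(x_{i-1}) + f(x_i)].
Sum = -1252.9921875.

-1252.9921875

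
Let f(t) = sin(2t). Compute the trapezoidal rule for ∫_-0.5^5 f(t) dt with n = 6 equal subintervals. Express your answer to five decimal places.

0.48474

Δt = (5 − (-0.5))/6 = 11/12.
f(-0.5) ≈ -0.84147, f(5/12) ≈ 0.74018, f(4/3) ≈ 0.45727, f(2.25) ≈ -0.97753, f(19/6) ≈ 0.05013, f(49/12) ≈ 0.95151, f(5) ≈ -0.54402.
T_6 = (Δt/2)·[f(t_0) + 2f(t_1) + ... + 2f(t_{5}) + f(t_6)].
Sum ≈ 0.48474.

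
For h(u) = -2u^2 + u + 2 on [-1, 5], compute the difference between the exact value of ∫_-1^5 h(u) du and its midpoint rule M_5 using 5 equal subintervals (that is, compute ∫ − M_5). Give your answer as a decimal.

Exact integral: ∫_-1^5 h(u) du = -60.
M_5 = -58.56.
Error = -60 − (-58.56) = -1.44.

-1.44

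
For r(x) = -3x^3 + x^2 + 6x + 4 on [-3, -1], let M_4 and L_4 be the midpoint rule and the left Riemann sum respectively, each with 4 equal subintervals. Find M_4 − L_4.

-20.875

M_4 = 51.875.
L_4 = 72.75.
M_4 − L_4 = -20.875.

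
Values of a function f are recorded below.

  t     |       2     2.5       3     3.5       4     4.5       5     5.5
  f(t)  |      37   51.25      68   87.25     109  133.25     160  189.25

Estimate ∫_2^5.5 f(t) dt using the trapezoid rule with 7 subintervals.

Δt = 0.5.
T_7 = (0.5/2)·[37 + 2·51.25 + 2·68 + 2·87.25 + 2·109 + 2·133.25 + 2·160 + 189.25] = 360.9375.

360.9375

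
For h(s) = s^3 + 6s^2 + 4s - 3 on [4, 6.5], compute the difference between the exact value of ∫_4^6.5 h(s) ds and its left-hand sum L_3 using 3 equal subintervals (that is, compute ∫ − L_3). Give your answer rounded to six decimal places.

Exact integral: ∫_4^6.5 h(s) ds = 848.515625.
L_3 ≈ 697.25694444.
Error ≈ 848.515625 − 697.25694444 ≈ 151.258681.

151.258681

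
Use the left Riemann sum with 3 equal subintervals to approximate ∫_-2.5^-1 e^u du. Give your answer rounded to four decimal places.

Δu = (-1 − (-2.5))/3 = 0.5.
Left endpoints: -2.5, -2, -1.5.
f(-2.5) ≈ 0.0821, f(-2) ≈ 0.1353, f(-1.5) ≈ 0.2231.
Sum = Δu · [f(-2.5) + f(-2) + f(-1.5)].
Sum ≈ 0.2203.

0.2203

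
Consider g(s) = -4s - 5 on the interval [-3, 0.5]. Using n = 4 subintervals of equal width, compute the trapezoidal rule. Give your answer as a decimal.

0

Δs = (0.5 − (-3))/4 = 0.875.
g(-3) = 7, g(-2.125) = 3.5, g(-1.25) = 0, g(-0.375) = -3.5, g(0.5) = -7.
T_4 = (Δs/2)·[g(s_0) + 2g(s_1) + 2g(s_2) + 2g(s_3) + g(s_4)].
Sum = 0.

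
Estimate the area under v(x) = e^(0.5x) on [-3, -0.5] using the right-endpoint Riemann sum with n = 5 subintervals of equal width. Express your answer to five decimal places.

1.25604

Δx = (-0.5 − (-3))/5 = 0.5.
Right endpoints: -2.5, -2, -1.5, -1, -0.5.
v(-2.5) ≈ 0.28650, v(-2) ≈ 0.36788, v(-1.5) ≈ 0.47237, v(-1) ≈ 0.60653, v(-0.5) ≈ 0.77880.
Sum = Δx · [v(-2.5) + v(-2) + v(-1.5) + v(-1) + v(-0.5)].
Sum ≈ 1.25604.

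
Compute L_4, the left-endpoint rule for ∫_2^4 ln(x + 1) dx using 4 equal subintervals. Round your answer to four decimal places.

2.6209

Δx = (4 − 2)/4 = 0.5.
Left endpoints: 2, 2.5, 3, 3.5.
f(2) ≈ 1.0986, f(2.5) ≈ 1.2528, f(3) ≈ 1.3863, f(3.5) ≈ 1.5041.
Sum = Δx · [f(2) + f(2.5) + f(3) + f(3.5)].
Sum ≈ 2.6209.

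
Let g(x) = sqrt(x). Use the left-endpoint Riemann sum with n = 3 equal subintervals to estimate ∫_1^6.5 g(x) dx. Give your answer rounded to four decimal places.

8.8797

Δx = (6.5 − 1)/3 = 11/6.
Left endpoints: 1, 17/6, 14/3.
g(1) ≈ 1.0000, g(17/6) ≈ 1.6833, g(14/3) ≈ 2.1602.
Sum = Δx · [g(1) + g(17/6) + g(14/3)].
Sum ≈ 8.8797.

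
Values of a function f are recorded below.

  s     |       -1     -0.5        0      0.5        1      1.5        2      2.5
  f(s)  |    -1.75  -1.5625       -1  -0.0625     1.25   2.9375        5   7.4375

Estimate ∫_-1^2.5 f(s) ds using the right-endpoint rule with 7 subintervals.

Δs = 0.5.
Sum = 0.5·[(-1.5625) + (-1) + (-0.0625) + 1.25 + 2.9375 + 5 + 7.4375] = 7.

7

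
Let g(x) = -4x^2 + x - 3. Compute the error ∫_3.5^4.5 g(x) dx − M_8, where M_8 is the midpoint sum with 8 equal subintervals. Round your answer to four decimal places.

-0.0052

Exact integral: ∫_3.5^4.5 g(x) dx ≈ -63.333333.
M_8 = -63.328125.
Error ≈ -63.333333 − (-63.328125) ≈ -0.0052.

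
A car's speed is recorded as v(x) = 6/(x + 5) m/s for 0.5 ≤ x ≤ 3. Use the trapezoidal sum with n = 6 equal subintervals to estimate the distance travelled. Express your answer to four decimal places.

2.2497

Δx = (3 − 0.5)/6 = 5/12.
v(0.5) = 12/11, v(11/12) = 72/71, v(4/3) = 18/19, v(1.75) = 8/9, v(13/6) = 36/43, v(31/12) = 72/91, v(3) = 0.75.
T_6 = (Δx/2)·[v(x_0) + 2v(x_1) + ... + 2v(x_{5}) + v(x_6)].
Sum ≈ 2.2497.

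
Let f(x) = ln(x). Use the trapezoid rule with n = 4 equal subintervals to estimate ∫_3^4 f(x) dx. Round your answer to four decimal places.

1.2489

Δx = (4 − 3)/4 = 0.25.
f(3) ≈ 1.0986, f(3.25) ≈ 1.1787, f(3.5) ≈ 1.2528, f(3.75) ≈ 1.3218, f(4) ≈ 1.3863.
T_4 = (Δx/2)·[f(x_0) + 2f(x_1) + 2f(x_2) + 2f(x_3) + f(x_4)].
Sum ≈ 1.2489.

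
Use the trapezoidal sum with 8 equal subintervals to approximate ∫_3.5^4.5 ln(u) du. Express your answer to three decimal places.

Δu = (4.5 − 3.5)/8 = 0.125.
f(3.5) ≈ 1.253, f(3.625) ≈ 1.288, f(3.75) ≈ 1.322, f(3.875) ≈ 1.355, f(4) ≈ 1.386, f(4.125) ≈ 1.417, f(4.25) ≈ 1.447, f(4.375) ≈ 1.476, f(4.5) ≈ 1.504.
T_8 = (Δu/2)·[f(u_0) + 2f(u_1) + ... + 2f(u_{7}) + f(u_8)].
Sum ≈ 1.384.

1.384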